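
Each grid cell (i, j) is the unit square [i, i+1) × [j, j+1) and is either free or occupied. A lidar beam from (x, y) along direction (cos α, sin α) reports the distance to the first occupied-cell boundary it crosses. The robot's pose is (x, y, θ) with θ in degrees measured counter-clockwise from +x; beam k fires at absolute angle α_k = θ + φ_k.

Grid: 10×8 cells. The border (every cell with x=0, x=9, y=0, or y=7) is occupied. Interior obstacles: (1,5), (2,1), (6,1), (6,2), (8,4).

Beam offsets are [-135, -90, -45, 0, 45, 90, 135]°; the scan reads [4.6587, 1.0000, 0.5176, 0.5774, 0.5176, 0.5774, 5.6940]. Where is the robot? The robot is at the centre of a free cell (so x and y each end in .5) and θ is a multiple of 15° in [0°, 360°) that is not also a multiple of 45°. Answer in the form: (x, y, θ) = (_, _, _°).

(x, y, θ) = (5.5, 1.5, 300°)

Candidates: 43 free-cell centres × 16 headings = 688 poses. Raycast each; keep the one whose scan matches to 4 dp.
  (6.5, 6.5, 345°): beam 1 = 6.3509 ≠ 4.6587 ✗
  (2.5, 2.5, 150°): beam 1 = 5.7956 ≠ 4.6587 ✗
  (1.5, 6.5, 240°): beam 1 = 0.5176 ≠ 4.6587 ✗
  …
  (5.5, 1.5, 300°): r_1=4.6587, r_2=1.0000, r_3=0.5176, r_4=0.5774, r_5=0.5176, r_6=0.5774, r_7=5.6940 — all match ✓
Unique over the lattice → pose = (5.5, 1.5, 300°).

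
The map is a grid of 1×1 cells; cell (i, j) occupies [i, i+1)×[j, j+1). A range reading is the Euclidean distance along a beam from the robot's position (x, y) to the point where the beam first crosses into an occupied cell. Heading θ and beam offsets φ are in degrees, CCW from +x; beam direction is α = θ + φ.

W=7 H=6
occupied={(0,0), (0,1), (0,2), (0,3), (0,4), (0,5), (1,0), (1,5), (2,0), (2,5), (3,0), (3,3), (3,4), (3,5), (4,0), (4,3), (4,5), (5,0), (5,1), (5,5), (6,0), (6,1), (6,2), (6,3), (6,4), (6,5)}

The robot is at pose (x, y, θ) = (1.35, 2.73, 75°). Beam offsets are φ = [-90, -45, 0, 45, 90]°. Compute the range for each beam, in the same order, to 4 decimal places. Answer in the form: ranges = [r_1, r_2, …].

beam 1: φ=-90°, α=345°
  d=(0.9659,-0.2588)  start (1,2)  tX=0.6729 tY=2.8205  stride 1/|dx|=1.0353 1/|dy|=3.8637
    cross x-line → (2,2), t=0.6729
    cross x-line → (3,2), t=1.7082
    cross x-line → (4,2), t=2.7435
    cross y-line → (4,1), t=2.8205
    cross x-line → (5,1), t=3.7788 (wall)
  → r_1 = 3.7788
beam 2: φ=-45°, α=30°
  d=(0.8660,0.5000)  start (1,2)  tX=0.7506 tY=0.5400  stride 1/|dx|=1.1547 1/|dy|=2.0000
    cross y-line → (1,3), t=0.5400
    cross x-line → (2,3), t=0.7506
    cross x-line → (3,3), t=1.9053 (wall)
  → r_2 = 1.9053
beam 3: φ=0°, α=75°
  d=(0.2588,0.9659)  start (1,2)  tX=2.5114 tY=0.2795  stride 1/|dx|=3.8637 1/|dy|=1.0353
    cross y-line → (1,3), t=0.2795
    cross y-line → (1,4), t=1.3148
    cross y-line → (1,5), t=2.3501 (wall)
  → r_3 = 2.3501
beam 4: φ=45°, α=120°
  d=(-0.5000,0.8660)  start (1,2)  tX=0.7000 tY=0.3118  stride 1/|dx|=2.0000 1/|dy|=1.1547
    cross y-line → (1,3), t=0.3118
    cross x-line → (0,3), t=0.7000 (wall)
  → r_4 = 0.7000
beam 5: φ=90°, α=165°
  d=(-0.9659,0.2588)  start (1,2)  tX=0.3623 tY=1.0432  stride 1/|dx|=1.0353 1/|dy|=3.8637
    cross x-line → (0,2), t=0.3623 (wall)
  → r_5 = 0.3623

ranges = [3.7788, 1.9053, 2.3501, 0.7000, 0.3623]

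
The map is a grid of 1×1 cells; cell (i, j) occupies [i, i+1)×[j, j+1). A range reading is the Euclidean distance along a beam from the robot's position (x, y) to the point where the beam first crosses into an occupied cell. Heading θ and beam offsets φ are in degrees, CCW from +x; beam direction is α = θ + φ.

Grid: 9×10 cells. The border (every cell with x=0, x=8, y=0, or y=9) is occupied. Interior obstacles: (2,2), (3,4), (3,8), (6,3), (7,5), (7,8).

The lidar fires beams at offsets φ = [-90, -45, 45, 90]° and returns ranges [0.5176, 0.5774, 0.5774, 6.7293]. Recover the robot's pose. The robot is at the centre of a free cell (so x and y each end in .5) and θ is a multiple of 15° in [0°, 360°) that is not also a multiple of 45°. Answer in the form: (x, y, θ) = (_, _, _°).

Enumerate (i+0.5, j+0.5, θ) over the 50 free cells and 16 admissible headings. For each, cast all 4 beams and compare to the given ranges.
  (6.5, 4.5, 210°): beam 1 = 5.0000 ≠ 0.5176 ✗
  (1.5, 6.5, 330°): beam 1 = 1.0000 ≠ 0.5176 ✗
  (4.5, 4.5, 240°): beam 1 = 0.5774 ≠ 0.5176 ✗
  (4.5, 5.5, 165°): beam 1 = 3.6235 ≠ 0.5176 ✗
  …
  (7.5, 4.5, 75°): r_1=0.5176, r_2=0.5774, r_3=0.5774, r_4=6.7293 — all match ✓
Unique over the lattice → pose = (7.5, 4.5, 75°).

(x, y, θ) = (7.5, 4.5, 75°)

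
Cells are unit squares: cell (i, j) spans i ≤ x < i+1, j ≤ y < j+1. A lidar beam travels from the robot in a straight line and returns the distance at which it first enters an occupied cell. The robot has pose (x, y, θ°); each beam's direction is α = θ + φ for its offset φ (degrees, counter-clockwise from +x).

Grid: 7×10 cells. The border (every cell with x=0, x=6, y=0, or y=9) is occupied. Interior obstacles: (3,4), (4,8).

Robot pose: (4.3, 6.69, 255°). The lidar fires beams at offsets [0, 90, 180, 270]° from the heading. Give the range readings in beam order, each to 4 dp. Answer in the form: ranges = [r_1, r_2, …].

beam 1: φ=0°, α=255°
  d=(-0.2588,-0.9659)  start (4,6)  tX=1.1591 tY=0.7143  stride 1/|dx|=3.8637 1/|dy|=1.0353
    cross y-line → (4,5), t=0.7143
    cross x-line → (3,5), t=1.1591
    cross y-line → (3,4), t=1.7496 (wall)
  → r_1 = 1.7496
beam 2: φ=90°, α=345°
  d=(0.9659,-0.2588)  start (4,6)  tX=0.7247 tY=2.6660  stride 1/|dx|=1.0353 1/|dy|=3.8637
    cross x-line → (5,6), t=0.7247
    cross x-line → (6,6), t=1.7600 (wall)
  → r_2 = 1.7600
beam 3: φ=180°, α=75°
  d=(0.2588,0.9659)  start (4,6)  tX=2.7046 tY=0.3209  stride 1/|dx|=3.8637 1/|dy|=1.0353
    cross y-line → (4,7), t=0.3209
    cross y-line → (4,8), t=1.3562 (wall)
  → r_3 = 1.3562
beam 4: φ=270°, α=165°
  d=(-0.9659,0.2588)  start (4,6)  tX=0.3106 tY=1.1977  stride 1/|dx|=1.0353 1/|dy|=3.8637
    cross x-line → (3,6), t=0.3106
    cross y-line → (3,7), t=1.1977
    cross x-line → (2,7), t=1.3459
    cross x-line → (1,7), t=2.3811
    cross x-line → (0,7), t=3.4164 (wall)
  → r_4 = 3.4164

ranges = [1.7496, 1.7600, 1.3562, 3.4164]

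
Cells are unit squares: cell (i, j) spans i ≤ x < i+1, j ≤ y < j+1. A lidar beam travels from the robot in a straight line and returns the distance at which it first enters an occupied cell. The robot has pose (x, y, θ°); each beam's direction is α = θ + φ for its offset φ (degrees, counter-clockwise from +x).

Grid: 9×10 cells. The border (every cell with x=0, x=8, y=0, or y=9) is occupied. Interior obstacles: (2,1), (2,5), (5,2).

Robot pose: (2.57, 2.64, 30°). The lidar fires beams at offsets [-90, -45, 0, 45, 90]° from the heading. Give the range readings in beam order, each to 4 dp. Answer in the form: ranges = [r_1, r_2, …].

ranges = [0.7390, 5.6215, 6.2700, 6.5844, 3.1400]

beam 1: φ=-90°, α=300°
  direction (0.5000, -0.8660); cell (2,2); t to first gridline: x 0.8600, y 0.7390 (then +2.0000 / +1.1547)
    (2,1) via y @ 0.7390  # hit
  → r_1 = 0.7390
beam 2: φ=-45°, α=345°
  direction (0.9659, -0.2588); cell (2,2); t to first gridline: x 0.4452, y 2.4728 (then +1.0353 / +3.8637)
    (3,2) via x @ 0.4452
    (4,2) via x @ 1.4804
    (4,1) via y @ 2.4728
    (5,1) via x @ 2.5157
    (6,1) via x @ 3.5510
    (7,1) via x @ 4.5863
    (8,1) via x @ 5.6215  # hit
  → r_2 = 5.6215
beam 3: φ=0°, α=30°
  direction (0.8660, 0.5000); cell (2,2); t to first gridline: x 0.4965, y 0.7200 (then +1.1547 / +2.0000)
    (3,2) via x @ 0.4965
    (3,3) via y @ 0.7200
    (4,3) via x @ 1.6512
    (4,4) via y @ 2.7200
    (5,4) via x @ 2.8059
    (6,4) via x @ 3.9606
    (6,5) via y @ 4.7200
    (7,5) via x @ 5.1153
    (8,5) via x @ 6.2700  # hit
  → r_3 = 6.2700
beam 4: φ=45°, α=75°
  direction (0.2588, 0.9659); cell (2,2); t to first gridline: x 1.6614, y 0.3727 (then +3.8637 / +1.0353)
    (2,3) via y @ 0.3727
    (2,4) via y @ 1.4080
    (3,4) via x @ 1.6614
    (3,5) via y @ 2.4433
    (3,6) via y @ 3.4785
    (3,7) via y @ 4.5138
    (4,7) via x @ 5.5251
    (4,8) via y @ 5.5491
    (4,9) via y @ 6.5844  # hit
  → r_4 = 6.5844
beam 5: φ=90°, α=120°
  direction (-0.5000, 0.8660); cell (2,2); t to first gridline: x 1.1400, y 0.4157 (then +2.0000 / +1.1547)
    (2,3) via y @ 0.4157
    (1,3) via x @ 1.1400
    (1,4) via y @ 1.5704
    (1,5) via y @ 2.7251
    (0,5) via x @ 3.1400  # hit
  → r_5 = 3.1400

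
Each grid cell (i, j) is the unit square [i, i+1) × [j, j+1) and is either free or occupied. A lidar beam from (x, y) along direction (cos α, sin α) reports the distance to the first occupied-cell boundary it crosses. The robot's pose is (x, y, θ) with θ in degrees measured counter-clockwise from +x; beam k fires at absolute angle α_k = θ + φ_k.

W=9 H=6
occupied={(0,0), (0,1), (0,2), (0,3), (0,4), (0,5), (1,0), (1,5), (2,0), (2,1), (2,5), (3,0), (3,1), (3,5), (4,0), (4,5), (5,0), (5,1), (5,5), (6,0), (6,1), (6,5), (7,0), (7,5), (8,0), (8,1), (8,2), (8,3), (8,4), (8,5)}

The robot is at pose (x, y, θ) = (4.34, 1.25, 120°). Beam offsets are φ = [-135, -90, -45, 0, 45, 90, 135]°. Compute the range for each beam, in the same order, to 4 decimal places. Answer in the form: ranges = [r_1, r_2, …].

beam 1: φ=-135°, α=345°
  direction (0.9659, -0.2588); cell (4,1); t to first gridline: x 0.6833, y 0.9659 (then +1.0353 / +3.8637)
    (5,1) via x @ 0.6833  # hit
  → r_1 = 0.6833
beam 2: φ=-90°, α=30°
  direction (0.8660, 0.5000); cell (4,1); t to first gridline: x 0.7621, y 1.5000 (then +1.1547 / +2.0000)
    (5,1) via x @ 0.7621  # hit
  → r_2 = 0.7621
beam 3: φ=-45°, α=75°
  direction (0.2588, 0.9659); cell (4,1); t to first gridline: x 2.5500, y 0.7765 (then +3.8637 / +1.0353)
    (4,2) via y @ 0.7765
    (4,3) via y @ 1.8117
    (5,3) via x @ 2.5500
    (5,4) via y @ 2.8470
    (5,5) via y @ 3.8823  # hit
  → r_3 = 3.8823
beam 4: φ=0°, α=120°
  direction (-0.5000, 0.8660); cell (4,1); t to first gridline: x 0.6800, y 0.8660 (then +2.0000 / +1.1547)
    (3,1) via x @ 0.6800  # hit
  → r_4 = 0.6800
beam 5: φ=45°, α=165°
  direction (-0.9659, 0.2588); cell (4,1); t to first gridline: x 0.3520, y 2.8978 (then +1.0353 / +3.8637)
    (3,1) via x @ 0.3520  # hit
  → r_5 = 0.3520
beam 6: φ=90°, α=210°
  direction (-0.8660, -0.5000); cell (4,1); t to first gridline: x 0.3926, y 0.5000 (then +1.1547 / +2.0000)
    (3,1) via x @ 0.3926  # hit
  → r_6 = 0.3926
beam 7: φ=135°, α=255°
  direction (-0.2588, -0.9659); cell (4,1); t to first gridline: x 1.3137, y 0.2588 (then +3.8637 / +1.0353)
    (4,0) via y @ 0.2588  # hit
  → r_7 = 0.2588

ranges = [0.6833, 0.7621, 3.8823, 0.6800, 0.3520, 0.3926, 0.2588]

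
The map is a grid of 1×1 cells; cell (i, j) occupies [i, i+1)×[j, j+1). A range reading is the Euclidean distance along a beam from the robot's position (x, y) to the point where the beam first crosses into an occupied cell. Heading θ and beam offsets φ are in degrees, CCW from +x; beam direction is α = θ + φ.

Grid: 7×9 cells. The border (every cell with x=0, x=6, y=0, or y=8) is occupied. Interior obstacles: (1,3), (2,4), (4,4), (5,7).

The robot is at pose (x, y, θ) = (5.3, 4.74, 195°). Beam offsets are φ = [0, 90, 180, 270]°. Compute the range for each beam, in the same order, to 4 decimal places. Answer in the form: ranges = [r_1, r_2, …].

ranges = [0.3106, 2.7046, 0.7247, 3.3750]

beam 1: φ=0°, α=195°
  dir = (cos 195°, sin 195°) = (-0.9659, -0.2588); from cell (5,4)
  next x-line at t=0.3106, next y-line at t=2.8591; Δt_x=1.0353, Δt_y=3.8637
    x: enter (4,4) at t=0.3106 ← occupied
  → r_1 = 0.3106
beam 2: φ=90°, α=285°
  dir = (cos 285°, sin 285°) = (0.2588, -0.9659); from cell (5,4)
  next x-line at t=2.7046, next y-line at t=0.7661; Δt_x=3.8637, Δt_y=1.0353
    y: enter (5,3) at t=0.7661
    y: enter (5,2) at t=1.8014
    x: enter (6,2) at t=2.7046 ← occupied
  → r_2 = 2.7046
beam 3: φ=180°, α=15°
  dir = (cos 15°, sin 15°) = (0.9659, 0.2588); from cell (5,4)
  next x-line at t=0.7247, next y-line at t=1.0046; Δt_x=1.0353, Δt_y=3.8637
    x: enter (6,4) at t=0.7247 ← occupied
  → r_3 = 0.7247
beam 4: φ=270°, α=105°
  dir = (cos 105°, sin 105°) = (-0.2588, 0.9659); from cell (5,4)
  next x-line at t=1.1591, next y-line at t=0.2692; Δt_x=3.8637, Δt_y=1.0353
    y: enter (5,5) at t=0.2692
    x: enter (4,5) at t=1.1591
    y: enter (4,6) at t=1.3044
    y: enter (4,7) at t=2.3397
    y: enter (4,8) at t=3.3750 ← occupied
  → r_4 = 3.3750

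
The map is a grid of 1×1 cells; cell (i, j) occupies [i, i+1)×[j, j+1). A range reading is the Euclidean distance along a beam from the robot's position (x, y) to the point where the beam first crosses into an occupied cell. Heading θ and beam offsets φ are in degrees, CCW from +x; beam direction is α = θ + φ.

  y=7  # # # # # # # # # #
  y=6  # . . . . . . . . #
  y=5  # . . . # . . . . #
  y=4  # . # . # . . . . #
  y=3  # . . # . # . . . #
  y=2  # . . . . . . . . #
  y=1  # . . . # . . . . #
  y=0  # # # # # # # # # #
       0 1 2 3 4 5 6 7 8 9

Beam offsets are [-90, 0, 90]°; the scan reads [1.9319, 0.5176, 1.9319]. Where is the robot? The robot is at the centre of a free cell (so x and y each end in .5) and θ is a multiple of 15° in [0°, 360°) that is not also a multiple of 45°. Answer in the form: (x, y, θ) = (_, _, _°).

(x, y, θ) = (6.5, 6.5, 105°)

The pose lattice has 42·16 = 672 candidates. Test each by forward raycasting.
  (2.5, 6.5, 210°): beam 1 = 0.5774 ≠ 1.9319 ✗
  (3.5, 6.5, 240°): beam 1 = 1.0000 ≠ 1.9319 ✗
  (6.5, 2.5, 15°): beam 1 = 1.5529 ≠ 1.9319 ✗
  (6.5, 4.5, 165°): beam 1 = 2.5882 ≠ 1.9319 ✗
  …
  (6.5, 6.5, 105°): r_1=1.9319, r_2=0.5176, r_3=1.9319 — all match ✓
Only this pose fits every beam.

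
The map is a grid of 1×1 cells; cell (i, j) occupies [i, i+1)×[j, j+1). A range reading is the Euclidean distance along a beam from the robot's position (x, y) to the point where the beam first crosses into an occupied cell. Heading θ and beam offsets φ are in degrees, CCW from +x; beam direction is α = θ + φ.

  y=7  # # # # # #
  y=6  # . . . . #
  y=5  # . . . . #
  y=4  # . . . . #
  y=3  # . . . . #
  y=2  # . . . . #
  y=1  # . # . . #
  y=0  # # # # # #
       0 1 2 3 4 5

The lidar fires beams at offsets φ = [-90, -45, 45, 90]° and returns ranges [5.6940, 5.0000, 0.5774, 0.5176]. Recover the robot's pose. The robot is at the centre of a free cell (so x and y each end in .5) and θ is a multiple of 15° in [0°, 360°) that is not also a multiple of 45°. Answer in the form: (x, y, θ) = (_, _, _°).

Enumerate (i+0.5, j+0.5, θ) over the 23 free cells and 16 admissible headings. For each, cast all 4 beams and compare to the given ranges.
  (1.5, 1.5, 195°): beam 1 = 1.9319 ≠ 5.6940 ✗
  (4.5, 2.5, 285°): beam 1 = 1.9319 ≠ 5.6940 ✗
  (2.5, 5.5, 150°): beam 1 = 1.7321 ≠ 5.6940 ✗
  …
  (3.5, 1.5, 165°): r_1=5.6940, r_2=5.0000, r_3=0.5774, r_4=0.5176 — all match ✓
Unique over the lattice → pose = (3.5, 1.5, 165°).

(x, y, θ) = (3.5, 1.5, 165°)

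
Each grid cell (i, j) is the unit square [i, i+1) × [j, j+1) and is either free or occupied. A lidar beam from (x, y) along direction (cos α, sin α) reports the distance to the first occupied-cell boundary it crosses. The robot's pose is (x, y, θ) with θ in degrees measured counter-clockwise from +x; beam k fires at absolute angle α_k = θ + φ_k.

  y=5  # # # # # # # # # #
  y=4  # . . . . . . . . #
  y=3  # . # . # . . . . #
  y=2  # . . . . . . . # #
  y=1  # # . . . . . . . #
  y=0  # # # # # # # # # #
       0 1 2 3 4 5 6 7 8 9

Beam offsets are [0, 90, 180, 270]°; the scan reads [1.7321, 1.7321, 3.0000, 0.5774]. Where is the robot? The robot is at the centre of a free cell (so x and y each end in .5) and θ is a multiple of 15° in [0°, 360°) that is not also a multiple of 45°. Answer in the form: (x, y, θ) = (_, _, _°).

The pose lattice has 28·16 = 448 candidates. Test each by forward raycasting.
  (5.5, 4.5, 30°): beam 1 = 1.0000 ≠ 1.7321 ✗
  (2.5, 2.5, 285°): beam 1 = 1.5529 ≠ 1.7321 ✗
  (2.5, 2.5, 330°): beam 1 = 3.0000 ≠ 1.7321 ✗
  (8.5, 1.5, 105°): beam 1 = 0.5176 ≠ 1.7321 ✗
  (2.5, 2.5, 210°): beam 1 = 1.0000 ≠ 1.7321 ✗
  …
  (4.5, 2.5, 150°): r_1=1.7321, r_2=1.7321, r_3=3.0000, r_4=0.5774 — all match ✓
Only this pose fits every beam.

(x, y, θ) = (4.5, 2.5, 150°)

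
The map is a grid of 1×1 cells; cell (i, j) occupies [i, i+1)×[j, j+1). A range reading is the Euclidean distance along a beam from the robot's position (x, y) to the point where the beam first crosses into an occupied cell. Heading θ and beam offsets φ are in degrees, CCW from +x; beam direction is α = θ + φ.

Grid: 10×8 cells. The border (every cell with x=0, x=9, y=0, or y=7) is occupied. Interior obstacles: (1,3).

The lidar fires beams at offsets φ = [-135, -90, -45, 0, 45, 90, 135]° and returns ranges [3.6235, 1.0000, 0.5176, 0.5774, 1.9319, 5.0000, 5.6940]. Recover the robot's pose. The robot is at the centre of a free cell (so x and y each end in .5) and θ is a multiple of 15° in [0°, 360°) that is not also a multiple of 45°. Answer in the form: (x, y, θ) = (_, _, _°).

Candidates: 47 free-cell centres × 16 headings = 752 poses. Raycast each; keep the one whose scan matches to 4 dp.
  (7.5, 4.5, 255°): beam 1 = 2.8868 ≠ 3.6235 ✗
  (4.5, 1.5, 195°): beam 1 = 6.3509 ≠ 3.6235 ✗
  (6.5, 5.5, 285°): beam 1 = 3.0000 ≠ 3.6235 ✗
  (6.5, 6.5, 120°): beam 1 = 2.5882 ≠ 3.6235 ✗
  …
  (5.5, 6.5, 120°): r_1=3.6235, r_2=1.0000, r_3=0.5176, r_4=0.5774, r_5=1.9319, r_6=5.0000, r_7=5.6940 — all match ✓
Unique over the lattice → pose = (5.5, 6.5, 120°).

(x, y, θ) = (5.5, 6.5, 120°)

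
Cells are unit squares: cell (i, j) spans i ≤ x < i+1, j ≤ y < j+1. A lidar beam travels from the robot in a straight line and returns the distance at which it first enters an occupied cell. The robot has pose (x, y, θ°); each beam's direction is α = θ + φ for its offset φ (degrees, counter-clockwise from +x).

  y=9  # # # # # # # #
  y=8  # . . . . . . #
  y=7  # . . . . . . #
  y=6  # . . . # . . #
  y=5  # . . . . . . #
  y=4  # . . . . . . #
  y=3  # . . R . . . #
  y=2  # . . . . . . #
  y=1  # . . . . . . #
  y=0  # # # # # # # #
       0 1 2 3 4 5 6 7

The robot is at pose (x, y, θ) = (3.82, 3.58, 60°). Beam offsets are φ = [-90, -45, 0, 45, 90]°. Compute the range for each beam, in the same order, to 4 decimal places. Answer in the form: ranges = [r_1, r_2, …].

ranges = [3.6719, 3.2922, 6.2585, 5.6112, 3.2563]

beam 1: φ=-90°, α=330°
  dir = (cos 330°, sin 330°) = (0.8660, -0.5000); from cell (3,3)
  next x-line at t=0.2078, next y-line at t=1.1600; Δt_x=1.1547, Δt_y=2.0000
    x: enter (4,3) at t=0.2078
    y: enter (4,2) at t=1.1600
    x: enter (5,2) at t=1.3625
    x: enter (6,2) at t=2.5172
    y: enter (6,1) at t=3.1600
    x: enter (7,1) at t=3.6719 ← occupied
  → r_1 = 3.6719
beam 2: φ=-45°, α=15°
  dir = (cos 15°, sin 15°) = (0.9659, 0.2588); from cell (3,3)
  next x-line at t=0.1863, next y-line at t=1.6228; Δt_x=1.0353, Δt_y=3.8637
    x: enter (4,3) at t=0.1863
    x: enter (5,3) at t=1.2216
    y: enter (5,4) at t=1.6228
    x: enter (6,4) at t=2.2569
    x: enter (7,4) at t=3.2922 ← occupied
  → r_2 = 3.2922
beam 3: φ=0°, α=60°
  dir = (cos 60°, sin 60°) = (0.5000, 0.8660); from cell (3,3)
  next x-line at t=0.3600, next y-line at t=0.4850; Δt_x=2.0000, Δt_y=1.1547
    x: enter (4,3) at t=0.3600
    y: enter (4,4) at t=0.4850
    y: enter (4,5) at t=1.6397
    x: enter (5,5) at t=2.3600
    y: enter (5,6) at t=2.7944
    y: enter (5,7) at t=3.9491
    x: enter (6,7) at t=4.3600
    y: enter (6,8) at t=5.1038
    y: enter (6,9) at t=6.2585 ← occupied
  → r_3 = 6.2585
beam 4: φ=45°, α=105°
  dir = (cos 105°, sin 105°) = (-0.2588, 0.9659); from cell (3,3)
  next x-line at t=3.1682, next y-line at t=0.4348; Δt_x=3.8637, Δt_y=1.0353
    y: enter (3,4) at t=0.4348
    y: enter (3,5) at t=1.4701
    y: enter (3,6) at t=2.5054
    x: enter (2,6) at t=3.1682
    y: enter (2,7) at t=3.5406
    y: enter (2,8) at t=4.5759
    y: enter (2,9) at t=5.6112 ← occupied
  → r_4 = 5.6112
beam 5: φ=90°, α=150°
  dir = (cos 150°, sin 150°) = (-0.8660, 0.5000); from cell (3,3)
  next x-line at t=0.9469, next y-line at t=0.8400; Δt_x=1.1547, Δt_y=2.0000
    y: enter (3,4) at t=0.8400
    x: enter (2,4) at t=0.9469
    x: enter (1,4) at t=2.1016
    y: enter (1,5) at t=2.8400
    x: enter (0,5) at t=3.2563 ← occupied
  → r_5 = 3.2563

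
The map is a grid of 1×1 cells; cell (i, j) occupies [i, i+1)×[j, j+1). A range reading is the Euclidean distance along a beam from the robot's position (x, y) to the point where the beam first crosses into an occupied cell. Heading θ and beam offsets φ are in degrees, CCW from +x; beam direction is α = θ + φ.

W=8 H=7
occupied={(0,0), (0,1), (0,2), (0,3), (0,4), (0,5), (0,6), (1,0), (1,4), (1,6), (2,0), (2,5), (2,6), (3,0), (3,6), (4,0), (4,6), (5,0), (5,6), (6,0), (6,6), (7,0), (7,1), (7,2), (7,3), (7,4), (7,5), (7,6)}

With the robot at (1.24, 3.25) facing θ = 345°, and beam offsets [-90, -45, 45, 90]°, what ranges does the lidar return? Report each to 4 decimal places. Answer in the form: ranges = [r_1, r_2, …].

beam 1: φ=-90°, α=255°
  cosα=-0.2588 sinα=-0.9659 | (1,3) | tMaxX 0.9273 tMaxY 0.2588 | tΔX 3.8637 tΔY 1.0353
    t=0.2588 [y] (1,2)
    t=0.9273 [x] (0,2) — stop
  → r_1 = 0.9273
beam 2: φ=-45°, α=300°
  cosα=0.5000 sinα=-0.8660 | (1,3) | tMaxX 1.5200 tMaxY 0.2887 | tΔX 2.0000 tΔY 1.1547
    t=0.2887 [y] (1,2)
    t=1.4434 [y] (1,1)
    t=1.5200 [x] (2,1)
    t=2.5981 [y] (2,0) — stop
  → r_2 = 2.5981
beam 3: φ=45°, α=30°
  cosα=0.8660 sinα=0.5000 | (1,3) | tMaxX 0.8776 tMaxY 1.5000 | tΔX 1.1547 tΔY 2.0000
    t=0.8776 [x] (2,3)
    t=1.5000 [y] (2,4)
    t=2.0323 [x] (3,4)
    t=3.1870 [x] (4,4)
    t=3.5000 [y] (4,5)
    t=4.3417 [x] (5,5)
    t=5.4964 [x] (6,5)
    t=5.5000 [y] (6,6) — stop
  → r_3 = 5.5000
beam 4: φ=90°, α=75°
  cosα=0.2588 sinα=0.9659 | (1,3) | tMaxX 2.9364 tMaxY 0.7765 | tΔX 3.8637 tΔY 1.0353
    t=0.7765 [y] (1,4) — stop
  → r_4 = 0.7765

ranges = [0.9273, 2.5981, 5.5000, 0.7765]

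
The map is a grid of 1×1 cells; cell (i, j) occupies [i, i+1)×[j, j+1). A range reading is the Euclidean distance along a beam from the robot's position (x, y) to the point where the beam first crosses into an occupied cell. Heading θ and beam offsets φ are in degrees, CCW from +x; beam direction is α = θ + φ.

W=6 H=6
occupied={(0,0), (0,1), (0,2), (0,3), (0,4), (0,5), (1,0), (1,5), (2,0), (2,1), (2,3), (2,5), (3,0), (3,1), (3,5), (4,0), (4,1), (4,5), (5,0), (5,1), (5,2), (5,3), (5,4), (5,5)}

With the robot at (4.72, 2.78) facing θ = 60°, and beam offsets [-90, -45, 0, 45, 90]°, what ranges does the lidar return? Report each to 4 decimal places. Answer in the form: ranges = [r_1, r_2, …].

ranges = [0.3233, 0.2899, 0.5600, 2.2983, 1.9861]

beam 1: φ=-90°, α=330°
  direction (0.8660, -0.5000); cell (4,2); t to first gridline: x 0.3233, y 1.5600 (then +1.1547 / +2.0000)
    (5,2) via x @ 0.3233  # hit
  → r_1 = 0.3233
beam 2: φ=-45°, α=15°
  direction (0.9659, 0.2588); cell (4,2); t to first gridline: x 0.2899, y 0.8500 (then +1.0353 / +3.8637)
    (5,2) via x @ 0.2899  # hit
  → r_2 = 0.2899
beam 3: φ=0°, α=60°
  direction (0.5000, 0.8660); cell (4,2); t to first gridline: x 0.5600, y 0.2540 (then +2.0000 / +1.1547)
    (4,3) via y @ 0.2540
    (5,3) via x @ 0.5600  # hit
  → r_3 = 0.5600
beam 4: φ=45°, α=105°
  direction (-0.2588, 0.9659); cell (4,2); t to first gridline: x 2.7819, y 0.2278 (then +3.8637 / +1.0353)
    (4,3) via y @ 0.2278
    (4,4) via y @ 1.2630
    (4,5) via y @ 2.2983  # hit
  → r_4 = 2.2983
beam 5: φ=90°, α=150°
  direction (-0.8660, 0.5000); cell (4,2); t to first gridline: x 0.8314, y 0.4400 (then +1.1547 / +2.0000)
    (4,3) via y @ 0.4400
    (3,3) via x @ 0.8314
    (2,3) via x @ 1.9861  # hit
  → r_5 = 1.9861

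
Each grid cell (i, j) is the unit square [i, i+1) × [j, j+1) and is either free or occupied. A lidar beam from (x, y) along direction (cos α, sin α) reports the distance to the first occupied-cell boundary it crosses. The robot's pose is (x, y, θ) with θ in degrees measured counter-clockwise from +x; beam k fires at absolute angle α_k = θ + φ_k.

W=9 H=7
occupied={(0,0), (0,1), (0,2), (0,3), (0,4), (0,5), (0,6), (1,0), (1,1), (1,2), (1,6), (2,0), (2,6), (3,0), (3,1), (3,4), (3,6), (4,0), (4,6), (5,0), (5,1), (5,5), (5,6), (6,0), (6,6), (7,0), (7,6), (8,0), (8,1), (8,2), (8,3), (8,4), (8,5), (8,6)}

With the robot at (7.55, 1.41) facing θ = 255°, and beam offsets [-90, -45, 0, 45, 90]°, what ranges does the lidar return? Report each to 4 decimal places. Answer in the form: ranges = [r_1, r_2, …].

beam 1: φ=-90°, α=165°
  d=(-0.9659,0.2588)  start (7,1)  tX=0.5694 tY=2.2796  stride 1/|dx|=1.0353 1/|dy|=3.8637
    cross x-line → (6,1), t=0.5694
    cross x-line → (5,1), t=1.6047 (wall)
  → r_1 = 1.6047
beam 2: φ=-45°, α=210°
  d=(-0.8660,-0.5000)  start (7,1)  tX=0.6351 tY=0.8200  stride 1/|dx|=1.1547 1/|dy|=2.0000
    cross x-line → (6,1), t=0.6351
    cross y-line → (6,0), t=0.8200 (wall)
  → r_2 = 0.8200
beam 3: φ=0°, α=255°
  d=(-0.2588,-0.9659)  start (7,1)  tX=2.1250 tY=0.4245  stride 1/|dx|=3.8637 1/|dy|=1.0353
    cross y-line → (7,0), t=0.4245 (wall)
  → r_3 = 0.4245
beam 4: φ=45°, α=300°
  d=(0.5000,-0.8660)  start (7,1)  tX=0.9000 tY=0.4734  stride 1/|dx|=2.0000 1/|dy|=1.1547
    cross y-line → (7,0), t=0.4734 (wall)
  → r_4 = 0.4734
beam 5: φ=90°, α=345°
  d=(0.9659,-0.2588)  start (7,1)  tX=0.4659 tY=1.5841  stride 1/|dx|=1.0353 1/|dy|=3.8637
    cross x-line → (8,1), t=0.4659 (wall)
  → r_5 = 0.4659

ranges = [1.6047, 0.8200, 0.4245, 0.4734, 0.4659]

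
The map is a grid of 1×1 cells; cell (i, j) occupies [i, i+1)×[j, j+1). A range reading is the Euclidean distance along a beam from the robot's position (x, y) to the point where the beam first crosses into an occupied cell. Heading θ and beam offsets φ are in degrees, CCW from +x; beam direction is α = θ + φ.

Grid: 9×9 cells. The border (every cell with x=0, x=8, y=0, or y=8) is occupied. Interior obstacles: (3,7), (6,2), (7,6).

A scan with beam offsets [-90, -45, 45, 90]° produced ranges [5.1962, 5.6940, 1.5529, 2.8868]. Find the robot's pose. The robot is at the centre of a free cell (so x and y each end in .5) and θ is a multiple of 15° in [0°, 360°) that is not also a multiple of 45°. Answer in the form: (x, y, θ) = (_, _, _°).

(x, y, θ) = (5.5, 6.5, 300°)

Candidates: 46 free-cell centres × 16 headings = 736 poses. Raycast each; keep the one whose scan matches to 4 dp.
  (1.5, 6.5, 30°): beam 1 = 6.3509 ≠ 5.1962 ✗
  (5.5, 5.5, 30°): beam 1 = 2.8868 ≠ 5.1962 ✗
  (7.5, 3.5, 30°): beam 1 = 1.0000 ≠ 5.1962 ✗
  (2.5, 1.5, 60°): beam 1 = 1.0000 ≠ 5.1962 ✗
  …
  (5.5, 6.5, 300°): r_1=5.1962, r_2=5.6940, r_3=1.5529, r_4=2.8868 — all match ✓
Unique over the lattice → pose = (5.5, 6.5, 300°).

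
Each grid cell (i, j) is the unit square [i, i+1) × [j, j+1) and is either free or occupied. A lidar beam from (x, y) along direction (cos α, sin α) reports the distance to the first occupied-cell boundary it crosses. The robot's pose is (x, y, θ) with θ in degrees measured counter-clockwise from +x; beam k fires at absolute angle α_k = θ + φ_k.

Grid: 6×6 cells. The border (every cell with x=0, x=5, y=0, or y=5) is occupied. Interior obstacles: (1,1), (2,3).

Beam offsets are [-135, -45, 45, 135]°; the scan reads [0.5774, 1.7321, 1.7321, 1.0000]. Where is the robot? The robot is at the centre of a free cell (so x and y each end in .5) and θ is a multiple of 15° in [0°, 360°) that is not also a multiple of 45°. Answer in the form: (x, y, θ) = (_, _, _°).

(x, y, θ) = (3.5, 1.5, 75°)

Enumerate (i+0.5, j+0.5, θ) over the 14 free cells and 16 admissible headings. For each, cast all 4 beams and compare to the given ranges.
  (4.5, 2.5, 105°): beam 2 = 1.0000 ≠ 1.7321 ✗
  (1.5, 4.5, 30°): beam 1 = 1.9319 ≠ 0.5774 ✗
  (1.5, 2.5, 255°): beam 1 = 1.0000 ≠ 0.5774 ✗
  (3.5, 3.5, 75°): beam 1 = 2.8868 ≠ 0.5774 ✗
  (3.5, 4.5, 150°): beam 1 = 1.5529 ≠ 0.5774 ✗
  …
  (3.5, 1.5, 75°): r_1=0.5774, r_2=1.7321, r_3=1.7321, r_4=1.0000 — all match ✓
No second candidate reproduces the full scan.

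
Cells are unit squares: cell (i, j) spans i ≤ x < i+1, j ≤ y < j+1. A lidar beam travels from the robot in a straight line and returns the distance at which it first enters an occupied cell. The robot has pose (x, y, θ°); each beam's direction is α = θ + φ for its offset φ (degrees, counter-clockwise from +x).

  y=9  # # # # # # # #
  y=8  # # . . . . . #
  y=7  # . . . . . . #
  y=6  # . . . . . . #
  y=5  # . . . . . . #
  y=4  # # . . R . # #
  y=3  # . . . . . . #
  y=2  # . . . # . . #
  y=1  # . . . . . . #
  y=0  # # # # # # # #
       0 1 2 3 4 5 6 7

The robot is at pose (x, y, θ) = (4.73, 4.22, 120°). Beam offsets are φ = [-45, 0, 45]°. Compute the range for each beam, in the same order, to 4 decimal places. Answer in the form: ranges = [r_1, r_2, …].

beam 1: φ=-45°, α=75°
  cosα=0.2588 sinα=0.9659 | (4,4) | tMaxX 1.0432 tMaxY 0.8075 | tΔX 3.8637 tΔY 1.0353
    t=0.8075 [y] (4,5)
    t=1.0432 [x] (5,5)
    t=1.8428 [y] (5,6)
    t=2.8781 [y] (5,7)
    t=3.9133 [y] (5,8)
    t=4.9069 [x] (6,8)
    t=4.9486 [y] (6,9) — stop
  → r_1 = 4.9486
beam 2: φ=0°, α=120°
  cosα=-0.5000 sinα=0.8660 | (4,4) | tMaxX 1.4600 tMaxY 0.9007 | tΔX 2.0000 tΔY 1.1547
    t=0.9007 [y] (4,5)
    t=1.4600 [x] (3,5)
    t=2.0554 [y] (3,6)
    t=3.2101 [y] (3,7)
    t=3.4600 [x] (2,7)
    t=4.3648 [y] (2,8)
    t=5.4600 [x] (1,8) — stop
  → r_2 = 5.4600
beam 3: φ=45°, α=165°
  cosα=-0.9659 sinα=0.2588 | (4,4) | tMaxX 0.7558 tMaxY 3.0137 | tΔX 1.0353 tΔY 3.8637
    t=0.7558 [x] (3,4)
    t=1.7910 [x] (2,4)
    t=2.8263 [x] (1,4) — stop
  → r_3 = 2.8263

ranges = [4.9486, 5.4600, 2.8263]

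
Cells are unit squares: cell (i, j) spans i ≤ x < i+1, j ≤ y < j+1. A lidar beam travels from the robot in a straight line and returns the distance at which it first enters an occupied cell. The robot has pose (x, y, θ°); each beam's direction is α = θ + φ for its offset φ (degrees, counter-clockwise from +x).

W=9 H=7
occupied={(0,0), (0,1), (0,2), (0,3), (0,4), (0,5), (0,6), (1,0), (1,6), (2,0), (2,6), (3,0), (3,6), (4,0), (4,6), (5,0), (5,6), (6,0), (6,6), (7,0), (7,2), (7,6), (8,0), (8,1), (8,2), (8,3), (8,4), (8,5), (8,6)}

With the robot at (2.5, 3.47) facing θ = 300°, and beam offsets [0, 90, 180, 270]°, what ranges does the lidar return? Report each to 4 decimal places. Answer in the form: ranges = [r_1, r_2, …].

ranges = [2.8521, 5.0600, 2.9214, 1.7321]

beam 1: φ=0°, α=300°
  cosα=0.5000 sinα=-0.8660 | (2,3) | tMaxX 1.0000 tMaxY 0.5427 | tΔX 2.0000 tΔY 1.1547
    t=0.5427 [y] (2,2)
    t=1.0000 [x] (3,2)
    t=1.6974 [y] (3,1)
    t=2.8521 [y] (3,0) — stop
  → r_1 = 2.8521
beam 2: φ=90°, α=30°
  cosα=0.8660 sinα=0.5000 | (2,3) | tMaxX 0.5774 tMaxY 1.0600 | tΔX 1.1547 tΔY 2.0000
    t=0.5774 [x] (3,3)
    t=1.0600 [y] (3,4)
    t=1.7321 [x] (4,4)
    t=2.8868 [x] (5,4)
    t=3.0600 [y] (5,5)
    t=4.0415 [x] (6,5)
    t=5.0600 [y] (6,6) — stop
  → r_2 = 5.0600
beam 3: φ=180°, α=120°
  cosα=-0.5000 sinα=0.8660 | (2,3) | tMaxX 1.0000 tMaxY 0.6120 | tΔX 2.0000 tΔY 1.1547
    t=0.6120 [y] (2,4)
    t=1.0000 [x] (1,4)
    t=1.7667 [y] (1,5)
    t=2.9214 [y] (1,6) — stop
  → r_3 = 2.9214
beam 4: φ=270°, α=210°
  cosα=-0.8660 sinα=-0.5000 | (2,3) | tMaxX 0.5774 tMaxY 0.9400 | tΔX 1.1547 tΔY 2.0000
    t=0.5774 [x] (1,3)
    t=0.9400 [y] (1,2)
    t=1.7321 [x] (0,2) — stop
  → r_4 = 1.7321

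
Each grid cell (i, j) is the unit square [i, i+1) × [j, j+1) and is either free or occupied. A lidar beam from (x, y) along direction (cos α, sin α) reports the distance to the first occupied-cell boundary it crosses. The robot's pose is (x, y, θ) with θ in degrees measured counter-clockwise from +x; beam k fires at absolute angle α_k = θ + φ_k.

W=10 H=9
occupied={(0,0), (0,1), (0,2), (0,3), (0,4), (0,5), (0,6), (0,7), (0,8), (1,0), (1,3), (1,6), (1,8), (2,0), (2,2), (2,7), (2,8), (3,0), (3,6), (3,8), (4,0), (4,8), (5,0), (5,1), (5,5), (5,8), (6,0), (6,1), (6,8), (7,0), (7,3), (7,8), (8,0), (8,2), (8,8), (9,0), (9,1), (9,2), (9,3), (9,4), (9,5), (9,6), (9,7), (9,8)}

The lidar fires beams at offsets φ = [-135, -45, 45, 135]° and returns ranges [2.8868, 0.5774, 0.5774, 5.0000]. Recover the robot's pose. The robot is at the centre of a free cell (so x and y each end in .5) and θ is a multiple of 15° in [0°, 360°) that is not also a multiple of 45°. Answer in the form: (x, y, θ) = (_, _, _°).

The pose lattice has 46·16 = 736 candidates. Test each by forward raycasting.
  (8.5, 1.5, 105°): beam 1 = 0.5774 ≠ 2.8868 ✗
  (3.5, 2.5, 255°): beam 1 = 4.0415 ≠ 2.8868 ✗
  (6.5, 5.5, 15°): beam 1 = 5.1962 ≠ 2.8868 ✗
  (3.5, 5.5, 120°): beam 1 = 1.5529 ≠ 2.8868 ✗
  …
  (1.5, 4.5, 195°): r_1=2.8868, r_2=0.5774, r_3=0.5774, r_4=5.0000 — all match ✓
Unique over the lattice → pose = (1.5, 4.5, 195°).

(x, y, θ) = (1.5, 4.5, 195°)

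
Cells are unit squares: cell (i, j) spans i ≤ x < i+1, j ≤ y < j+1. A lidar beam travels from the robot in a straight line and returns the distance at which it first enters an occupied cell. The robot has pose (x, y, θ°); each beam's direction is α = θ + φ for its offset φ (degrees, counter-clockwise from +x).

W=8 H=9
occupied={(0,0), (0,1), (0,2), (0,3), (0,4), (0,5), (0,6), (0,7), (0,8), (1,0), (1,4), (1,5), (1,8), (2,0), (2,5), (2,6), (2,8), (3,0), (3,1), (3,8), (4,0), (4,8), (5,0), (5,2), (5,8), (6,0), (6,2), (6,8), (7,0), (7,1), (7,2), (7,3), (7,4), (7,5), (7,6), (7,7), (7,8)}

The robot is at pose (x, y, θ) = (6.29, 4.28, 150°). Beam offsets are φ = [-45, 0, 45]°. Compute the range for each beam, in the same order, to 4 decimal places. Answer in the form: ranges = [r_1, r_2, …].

beam 1: φ=-45°, α=105°
  dir = (cos 105°, sin 105°) = (-0.2588, 0.9659); from cell (6,4)
  next x-line at t=1.1205, next y-line at t=0.7454; Δt_x=3.8637, Δt_y=1.0353
    y: enter (6,5) at t=0.7454
    x: enter (5,5) at t=1.1205
    y: enter (5,6) at t=1.7807
    y: enter (5,7) at t=2.8160
    y: enter (5,8) at t=3.8512 ← occupied
  → r_1 = 3.8512
beam 2: φ=0°, α=150°
  dir = (cos 150°, sin 150°) = (-0.8660, 0.5000); from cell (6,4)
  next x-line at t=0.3349, next y-line at t=1.4400; Δt_x=1.1547, Δt_y=2.0000
    x: enter (5,4) at t=0.3349
    y: enter (5,5) at t=1.4400
    x: enter (4,5) at t=1.4896
    x: enter (3,5) at t=2.6443
    y: enter (3,6) at t=3.4400
    x: enter (2,6) at t=3.7990 ← occupied
  → r_2 = 3.7990
beam 3: φ=45°, α=195°
  dir = (cos 195°, sin 195°) = (-0.9659, -0.2588); from cell (6,4)
  next x-line at t=0.3002, next y-line at t=1.0818; Δt_x=1.0353, Δt_y=3.8637
    x: enter (5,4) at t=0.3002
    y: enter (5,3) at t=1.0818
    x: enter (4,3) at t=1.3355
    x: enter (3,3) at t=2.3708
    x: enter (2,3) at t=3.4061
    x: enter (1,3) at t=4.4413
    y: enter (1,2) at t=4.9455
    x: enter (0,2) at t=5.4766 ← occupied
  → r_3 = 5.4766

ranges = [3.8512, 3.7990, 5.4766]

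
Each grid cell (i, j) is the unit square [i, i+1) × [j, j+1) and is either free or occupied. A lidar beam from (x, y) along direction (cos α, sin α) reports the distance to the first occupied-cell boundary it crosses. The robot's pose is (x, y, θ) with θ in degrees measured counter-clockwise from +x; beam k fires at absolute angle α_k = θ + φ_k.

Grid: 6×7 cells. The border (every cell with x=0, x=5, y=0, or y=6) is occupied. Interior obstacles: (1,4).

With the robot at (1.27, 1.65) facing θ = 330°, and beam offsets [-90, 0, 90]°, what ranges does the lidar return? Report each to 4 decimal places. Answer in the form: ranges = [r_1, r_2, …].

beam 1: φ=-90°, α=240°
  dir = (cos 240°, sin 240°) = (-0.5000, -0.8660); from cell (1,1)
  next x-line at t=0.5400, next y-line at t=0.7506; Δt_x=2.0000, Δt_y=1.1547
    x: enter (0,1) at t=0.5400 ← occupied
  → r_1 = 0.5400
beam 2: φ=0°, α=330°
  dir = (cos 330°, sin 330°) = (0.8660, -0.5000); from cell (1,1)
  next x-line at t=0.8429, next y-line at t=1.3000; Δt_x=1.1547, Δt_y=2.0000
    x: enter (2,1) at t=0.8429
    y: enter (2,0) at t=1.3000 ← occupied
  → r_2 = 1.3000
beam 3: φ=90°, α=60°
  dir = (cos 60°, sin 60°) = (0.5000, 0.8660); from cell (1,1)
  next x-line at t=1.4600, next y-line at t=0.4041; Δt_x=2.0000, Δt_y=1.1547
    y: enter (1,2) at t=0.4041
    x: enter (2,2) at t=1.4600
    y: enter (2,3) at t=1.5588
    y: enter (2,4) at t=2.7135
    x: enter (3,4) at t=3.4600
    y: enter (3,5) at t=3.8682
    y: enter (3,6) at t=5.0229 ← occupied
  → r_3 = 5.0229

ranges = [0.5400, 1.3000, 5.0229]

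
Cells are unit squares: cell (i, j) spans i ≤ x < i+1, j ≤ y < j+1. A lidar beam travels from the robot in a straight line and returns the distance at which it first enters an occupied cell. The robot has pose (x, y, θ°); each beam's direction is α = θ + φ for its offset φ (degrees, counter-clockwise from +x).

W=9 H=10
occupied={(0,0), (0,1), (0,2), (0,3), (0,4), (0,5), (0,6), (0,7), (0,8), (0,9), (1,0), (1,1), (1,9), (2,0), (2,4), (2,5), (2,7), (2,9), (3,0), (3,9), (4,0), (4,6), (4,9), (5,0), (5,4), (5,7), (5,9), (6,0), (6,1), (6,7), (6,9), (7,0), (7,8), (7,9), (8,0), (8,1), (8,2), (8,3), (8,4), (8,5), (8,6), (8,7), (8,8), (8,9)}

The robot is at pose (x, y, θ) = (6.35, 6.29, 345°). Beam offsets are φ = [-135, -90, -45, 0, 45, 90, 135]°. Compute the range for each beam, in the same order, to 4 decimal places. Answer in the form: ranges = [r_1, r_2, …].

ranges = [3.8682, 1.3523, 3.3000, 1.7082, 1.9053, 0.7350, 0.8198]

beam 1: φ=-135°, α=210°
  cosα=-0.8660 sinα=-0.5000 | (6,6) | tMaxX 0.4041 tMaxY 0.5800 | tΔX 1.1547 tΔY 2.0000
    t=0.4041 [x] (5,6)
    t=0.5800 [y] (5,5)
    t=1.5588 [x] (4,5)
    t=2.5800 [y] (4,4)
    t=2.7135 [x] (3,4)
    t=3.8682 [x] (2,4) — stop
  → r_1 = 3.8682
beam 2: φ=-90°, α=255°
  cosα=-0.2588 sinα=-0.9659 | (6,6) | tMaxX 1.3523 tMaxY 0.3002 | tΔX 3.8637 tΔY 1.0353
    t=0.3002 [y] (6,5)
    t=1.3355 [y] (6,4)
    t=1.3523 [x] (5,4) — stop
  → r_2 = 1.3523
beam 3: φ=-45°, α=300°
  cosα=0.5000 sinα=-0.8660 | (6,6) | tMaxX 1.3000 tMaxY 0.3349 | tΔX 2.0000 tΔY 1.1547
    t=0.3349 [y] (6,5)
    t=1.3000 [x] (7,5)
    t=1.4896 [y] (7,4)
    t=2.6443 [y] (7,3)
    t=3.3000 [x] (8,3) — stop
  → r_3 = 3.3000
beam 4: φ=0°, α=345°
  cosα=0.9659 sinα=-0.2588 | (6,6) | tMaxX 0.6729 tMaxY 1.1205 | tΔX 1.0353 tΔY 3.8637
    t=0.6729 [x] (7,6)
    t=1.1205 [y] (7,5)
    t=1.7082 [x] (8,5) — stop
  → r_4 = 1.7082
beam 5: φ=45°, α=30°
  cosα=0.8660 sinα=0.5000 | (6,6) | tMaxX 0.7506 tMaxY 1.4200 | tΔX 1.1547 tΔY 2.0000
    t=0.7506 [x] (7,6)
    t=1.4200 [y] (7,7)
    t=1.9053 [x] (8,7) — stop
  → r_5 = 1.9053
beam 6: φ=90°, α=75°
  cosα=0.2588 sinα=0.9659 | (6,6) | tMaxX 2.5114 tMaxY 0.7350 | tΔX 3.8637 tΔY 1.0353
    t=0.7350 [y] (6,7) — stop
  → r_6 = 0.7350
beam 7: φ=135°, α=120°
  cosα=-0.5000 sinα=0.8660 | (6,6) | tMaxX 0.7000 tMaxY 0.8198 | tΔX 2.0000 tΔY 1.1547
    t=0.7000 [x] (5,6)
    t=0.8198 [y] (5,7) — stop
  → r_7 = 0.8198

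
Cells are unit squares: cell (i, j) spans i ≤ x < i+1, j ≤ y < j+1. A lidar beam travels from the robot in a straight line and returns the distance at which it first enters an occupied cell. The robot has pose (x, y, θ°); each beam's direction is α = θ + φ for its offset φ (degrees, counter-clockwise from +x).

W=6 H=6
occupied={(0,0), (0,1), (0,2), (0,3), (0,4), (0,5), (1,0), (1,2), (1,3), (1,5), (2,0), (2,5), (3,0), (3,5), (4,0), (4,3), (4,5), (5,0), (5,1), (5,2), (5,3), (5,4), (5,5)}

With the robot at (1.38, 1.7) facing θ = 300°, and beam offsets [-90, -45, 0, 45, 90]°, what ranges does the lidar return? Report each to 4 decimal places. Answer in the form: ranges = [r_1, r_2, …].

beam 1: φ=-90°, α=210°
  d=(-0.8660,-0.5000)  start (1,1)  tX=0.4388 tY=1.4000  stride 1/|dx|=1.1547 1/|dy|=2.0000
    cross x-line → (0,1), t=0.4388 (wall)
  → r_1 = 0.4388
beam 2: φ=-45°, α=255°
  d=(-0.2588,-0.9659)  start (1,1)  tX=1.4682 tY=0.7247  stride 1/|dx|=3.8637 1/|dy|=1.0353
    cross y-line → (1,0), t=0.7247 (wall)
  → r_2 = 0.7247
beam 3: φ=0°, α=300°
  d=(0.5000,-0.8660)  start (1,1)  tX=1.2400 tY=0.8083  stride 1/|dx|=2.0000 1/|dy|=1.1547
    cross y-line → (1,0), t=0.8083 (wall)
  → r_3 = 0.8083
beam 4: φ=45°, α=345°
  d=(0.9659,-0.2588)  start (1,1)  tX=0.6419 tY=2.7046  stride 1/|dx|=1.0353 1/|dy|=3.8637
    cross x-line → (2,1), t=0.6419
    cross x-line → (3,1), t=1.6771
    cross y-line → (3,0), t=2.7046 (wall)
  → r_4 = 2.7046
beam 5: φ=90°, α=30°
  d=(0.8660,0.5000)  start (1,1)  tX=0.7159 tY=0.6000  stride 1/|dx|=1.1547 1/|dy|=2.0000
    cross y-line → (1,2), t=0.6000 (wall)
  → r_5 = 0.6000

ranges = [0.4388, 0.7247, 0.8083, 2.7046, 0.6000]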